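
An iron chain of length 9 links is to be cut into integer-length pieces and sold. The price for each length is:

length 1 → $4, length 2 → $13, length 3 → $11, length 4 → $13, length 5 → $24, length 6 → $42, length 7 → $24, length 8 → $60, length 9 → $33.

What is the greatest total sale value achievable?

64

Let r[k] be the best obtainable value from length k. For each k, try every first piece i and keep the best of price[i] + r[k−i].
r[1] = 4
r[2] = 13
r[3] = 17  (first piece 1, then r[2]=13)
r[4] = 26  (first piece 2, then r[2]=13)
r[5] = 30  (first piece 1, then r[4]=26)
r[6] = 42
r[7] = 46  (first piece 1, then r[6]=42)
r[8] = 60
r[9] = 64  (first piece 1, then r[8]=60)
One optimal cutting: 8 + 1 → $60 + $4 = $64.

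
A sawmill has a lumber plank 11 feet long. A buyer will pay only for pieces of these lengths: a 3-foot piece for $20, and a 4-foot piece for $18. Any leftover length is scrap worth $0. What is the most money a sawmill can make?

Consider every possible first cut. r[k] is the best of p[i]+r[k−i] over all sellable i≤k.
r[1] = 0
r[2] = 0
r[3] = 20
r[4] = 20
r[5] = 20
r[6] = 40  (first piece 3, then r[3]=20)
r[7] = 40
r[8] = 40
r[9] = 60  (first piece 3, then r[6]=40)
r[10] = 60
r[11] = 60
One optimal cutting: pieces 3 + 3 + 3 with 2 feet of scrap → $60.

60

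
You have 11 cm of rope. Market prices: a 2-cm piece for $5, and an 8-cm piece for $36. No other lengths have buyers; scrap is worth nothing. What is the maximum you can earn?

Consider every possible first cut. best[k] is the best of p[i]+best[k−i] over all sellable i≤k.
best[1] = 0
best[2] = 5
best[3] = 5
best[4] = 10  (first piece 2, then best[2]=5)
best[5] = 10
best[6] = 15  (first piece 2, then best[4]=10)
best[7] = 15
best[8] = max(5+15, 36+0) = 36
best[9] = max(5+15, 36+0) = 36
best[10] = max(5+36, 36+5) = 41
best[11] = max(5+36, 36+5) = 41
One optimal cutting: pieces 8 + 2 with 1 cm of scrap → $41.

41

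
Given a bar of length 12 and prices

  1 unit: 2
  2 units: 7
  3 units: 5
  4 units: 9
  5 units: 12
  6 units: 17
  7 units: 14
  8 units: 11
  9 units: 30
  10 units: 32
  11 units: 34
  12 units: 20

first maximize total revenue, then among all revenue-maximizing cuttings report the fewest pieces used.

6

Build r[k] bottom-up: r[k] = max over allowed piece i of (p[i] + r[k−i]).
r[1] = 2
r[2] = 7
r[3] = 9  (first piece 1, then r[2]=7)
r[4] = 14  (first piece 2, then r[2]=7)
r[5] = 16  (first piece 1, then r[4]=14)
r[6] = 21  (first piece 2, then r[4]=14)
r[7] = 23  (first piece 1, then r[6]=21)
r[8] = 28  (first piece 2, then r[6]=21)
r[9] = 30  (first piece 1, then r[8]=28)
r[10] = 35  (first piece 2, then r[8]=28)
r[11] = 37  (first piece 1, then r[10]=35)
r[12] = 42  (first piece 2, then r[10]=35)
Maximum revenue is 42.
Now minimize piece count subject to staying optimal: for each k, pieces[k] = 1 + min over i with p[i]+r[k−i]=r[k] of pieces[k−i].
pieces[9] = 1
pieces[10] = 5
pieces[11] = 2
pieces[12] = 6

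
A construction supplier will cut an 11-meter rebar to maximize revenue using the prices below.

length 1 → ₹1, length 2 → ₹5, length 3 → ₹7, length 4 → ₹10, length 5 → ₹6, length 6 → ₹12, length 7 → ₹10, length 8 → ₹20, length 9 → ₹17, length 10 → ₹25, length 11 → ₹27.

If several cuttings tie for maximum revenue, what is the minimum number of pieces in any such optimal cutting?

Let r[k] be the best obtainable value from length k. For each k, try every first piece i and keep the best of price[i] + r[k−i].
r[1] = 1
r[2] = 5
r[3] = 7
r[4] = 10  (first piece 2, then r[2]=5)
r[5] = 12  (first piece 2, then r[3]=7)
r[6] = 15  (first piece 2, then r[4]=10)
r[7] = 17  (first piece 2, then r[5]=12)
r[8] = 20  (first piece 2, then r[6]=15)
r[9] = 22  (first piece 2, then r[7]=17)
r[10] = 25  (first piece 2, then r[8]=20)
r[11] = 27  (first piece 2, then r[9]=22)
Maximum revenue is ₹27.
Now minimize piece count subject to staying optimal: for each k, pieces[k] = 1 + min over i with p[i]+r[k−i]=r[k] of pieces[k−i].
pieces[8] = 1
pieces[9] = 3
pieces[10] = 1
pieces[11] = 1

1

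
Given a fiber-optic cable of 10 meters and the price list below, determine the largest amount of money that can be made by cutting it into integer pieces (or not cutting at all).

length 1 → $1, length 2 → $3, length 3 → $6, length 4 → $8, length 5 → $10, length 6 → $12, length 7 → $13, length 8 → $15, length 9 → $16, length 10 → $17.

20

Let v[k] be the best obtainable value from length k. For each k, try every first piece i and keep the best of price[i] + v[k−i].
v[1] = 1
v[2] = max(1+1, 3+0) = 3
v[3] = max(1+3, 3+1, 6+0) = 6
v[4] = max(1+6, 3+3, 6+1, 8+0) = 8
v[5] = max(1+8, 3+6, 6+3, 8+1, 10+0) = 10
v[6] = max(1+10, 3+8, 6+6, 8+3, 10+1, 12+0) = 12
v[7] = max(1+12, 3+10, 6+8, …, 12+1, 13+0) = 14
v[8] = max(1+14, 3+12, 6+10, …, 13+1, 15+0) = 16
v[9] = max(1+16, 3+14, 6+12, …, 15+1, 16+0) = 18
v[10] = max(1+18, 3+16, 6+14, …, 16+1, 17+0) = 20
One optimal cutting: 4 + 3 + 3 → $8 + $6 + $6 = $20.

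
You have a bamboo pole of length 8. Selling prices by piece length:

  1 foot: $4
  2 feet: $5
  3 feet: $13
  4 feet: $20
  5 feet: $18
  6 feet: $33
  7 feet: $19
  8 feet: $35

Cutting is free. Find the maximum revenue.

Consider every possible first cut. v[k] is the best of p[i]+v[k−i] over all sellable i≤k.
v[1] = 4
v[2] = 8  (first piece 1, then v[1]=4)
v[3] = 13
v[4] = 20
v[5] = 24  (first piece 1, then v[4]=20)
v[6] = 33
v[7] = 37  (first piece 1, then v[6]=33)
v[8] = 41  (first piece 1, then v[7]=37)
One optimal cutting: 6 + 1 + 1 → $33 + $4 + $4 = $41.

41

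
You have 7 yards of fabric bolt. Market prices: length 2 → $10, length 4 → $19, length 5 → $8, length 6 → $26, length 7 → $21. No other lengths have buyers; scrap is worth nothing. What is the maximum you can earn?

30

Build r[k] bottom-up: r[k] = max over allowed piece i of (p[i] + r[k−i]).
r[1] = 0
r[2] = 10
r[3] = 10
r[4] = max(10+10, 19+0) = 20
r[5] = max(10+10, 19+0, 8+0) = 20
r[6] = max(10+20, 19+10, 8+0, 26+0) = 30
r[7] = max(10+20, 19+10, 8+10, 26+0, 21+0) = 30
One optimal cutting: pieces 2 + 2 + 2 with 1 yard of scrap → $30.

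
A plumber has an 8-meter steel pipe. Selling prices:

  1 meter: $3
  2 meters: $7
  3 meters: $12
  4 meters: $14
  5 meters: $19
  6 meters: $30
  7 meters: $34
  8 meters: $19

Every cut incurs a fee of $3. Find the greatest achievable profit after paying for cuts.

34

Build v[k] bottom-up: v[k] = max over allowed piece i of (p[i] + v[k−i]) − 3 per cut.
v[1] = 3
v[2] = 7
v[3] = 12
v[4] = 14
v[5] = 19
v[6] = 30
v[7] = 34
v[8] = 34  (first piece 1, then v[7]=34)
One optimal plan: pieces 7 + 1 (1 cut) → $37 − $3 = $34.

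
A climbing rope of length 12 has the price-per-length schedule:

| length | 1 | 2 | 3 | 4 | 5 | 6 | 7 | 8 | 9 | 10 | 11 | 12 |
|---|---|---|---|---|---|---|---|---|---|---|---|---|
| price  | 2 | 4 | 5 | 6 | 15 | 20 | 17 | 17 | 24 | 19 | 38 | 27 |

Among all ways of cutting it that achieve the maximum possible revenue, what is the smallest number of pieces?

Consider every possible first cut. r[k] is the best of p[i]+r[k−i] over all sellable i≤k.
r[1] = 2
r[2] = max(2+2, 4+0) = 4
r[3] = max(2+4, 4+2, 5+0) = 6
r[4] = max(2+6, 4+4, 5+2, 6+0) = 8
r[5] = max(2+8, 4+6, 5+4, 6+2, 15+0) = 15
r[6] = max(2+15, 4+8, 5+6, 6+4, 15+2, 20+0) = 20
r[7] = max(2+20, 4+15, 5+8, …, 20+2, 17+0) = 22
r[8] = max(2+22, 4+20, 5+15, …, 17+2, 17+0) = 24
r[9] = max(2+24, 4+22, 5+20, …, 17+2, 24+0) = 26
r[10] = max(2+26, 4+24, 5+22, …, 24+2, 19+0) = 30
r[11] = max(2+30, 4+26, 5+24, …, 19+2, 38+0) = 38
r[12] = max(2+38, 4+30, 5+26, …, 38+2, 27+0) = 40
Maximum revenue is €40.
Now minimize piece count subject to staying optimal: for each k, pieces[k] = 1 + min over i with p[i]+r[k−i]=r[k] of pieces[k−i].
pieces[9] = 3
pieces[10] = 2
pieces[11] = 1
pieces[12] = 2

2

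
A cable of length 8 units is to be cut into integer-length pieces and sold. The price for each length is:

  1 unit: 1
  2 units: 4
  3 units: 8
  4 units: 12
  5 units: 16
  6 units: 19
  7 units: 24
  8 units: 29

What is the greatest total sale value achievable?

Build v[k] bottom-up: v[k] = max over allowed piece i of (p[i] + v[k−i]).
v[1] = 1
v[2] = max(1+1, 4+0) = 4
v[3] = max(1+4, 4+1, 8+0) = 8
v[4] = max(1+8, 4+4, 8+1, 12+0) = 12
v[5] = max(1+12, 4+8, 8+4, 12+1, 16+0) = 16
v[6] = max(1+16, 4+12, 8+8, 12+4, 16+1, 19+0) = 19
v[7] = max(1+19, 4+16, 8+12, …, 19+1, 24+0) = 24
v[8] = max(1+24, 4+19, 8+16, …, 24+1, 29+0) = 29
Best is to sell the whole 8-unit piece uncut for 29.

29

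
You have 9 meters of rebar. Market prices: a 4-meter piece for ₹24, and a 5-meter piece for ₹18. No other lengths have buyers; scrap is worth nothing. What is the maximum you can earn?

Consider every possible first cut. f[k] is the best of p[i]+f[k−i] over all sellable i≤k.
f[1] = 0
f[2] = 0
f[3] = 0
f[4] = 24
f[5] = 24
f[6] = 24
f[7] = 24
f[8] = 48  (first piece 4, then f[4]=24)
f[9] = 48
One optimal cutting: pieces 4 + 4 with 1 meter of scrap → ₹48.

48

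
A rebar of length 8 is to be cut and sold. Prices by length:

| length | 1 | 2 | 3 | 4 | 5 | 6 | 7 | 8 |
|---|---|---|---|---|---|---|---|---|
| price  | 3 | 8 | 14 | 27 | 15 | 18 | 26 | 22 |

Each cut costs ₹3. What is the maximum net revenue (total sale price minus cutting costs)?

Build net[k] bottom-up: net[k] = max over allowed piece i of (p[i] + net[k−i]) − 3 per cut.
net[1] = 3
net[2] = max(3+3-3, 8+0) = 8
net[3] = max(3+8-3, 8+3-3, 14+0) = 14
net[4] = max(3+14-3, 8+8-3, 14+3-3, 27+0) = 27
net[5] = max(3+27-3, 8+14-3, 14+8-3, 27+3-3, 15+0) = 27
net[6] = max(3+27-3, 8+27-3, 14+14-3, 27+8-3, 15+3-3, 18+0) = 32
net[7] = max(3+32-3, 8+27-3, 14+27-3, …, 18+3-3, 26+0) = 38
net[8] = max(3+38-3, 8+32-3, 14+27-3, …, 26+3-3, 22+0) = 51
One optimal plan: pieces 4 + 4 (1 cut) → ₹54 − ₹3 = ₹51.

51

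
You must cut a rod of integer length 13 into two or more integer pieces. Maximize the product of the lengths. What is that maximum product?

108

Define f[k] = max over 1≤i<k of i · max(k−i, f[k−i]); the inner max lets the remainder stay uncut if that's better.
Small cases: f[2]=1, f[3]=2, f[4]=4, f[5]=6, f[6]=9.
f[7] = max(1×9, 2×6, 3×4, 4×3, 5×2, 6×1) = 12
f[8] = max(1×12, 2×9, 3×6, …, 6×2, 7×1) = 18
f[9] = max(1×18, 2×12, 3×9, …, 7×2, 8×1) = 27
f[10] = max(1×27, 2×18, 3×12, …, 8×2, 9×1) = 36
f[11] = max(1×36, 2×27, 3×18, …, 9×2, 10×1) = 54
f[12] = max(1×54, 2×36, 3×27, …, 10×2, 11×1) = 81
f[13] = max(1×81, 2×54, 3×36, …, 11×2, 12×1) = 108
One optimal split: 3 + 3 + 3 + 2 + 2; product 3×3×3×2×2 = 108.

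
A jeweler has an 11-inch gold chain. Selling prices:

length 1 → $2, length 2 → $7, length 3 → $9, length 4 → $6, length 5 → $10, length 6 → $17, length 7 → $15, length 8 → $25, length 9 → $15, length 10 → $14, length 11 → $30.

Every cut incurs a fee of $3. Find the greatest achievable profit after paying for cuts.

31

Build v[k] bottom-up: v[k] = max over allowed piece i of (p[i] + v[k−i]) − 3 per cut.
v[1] = 2
v[2] = 7
v[3] = 9
v[4] = 11  (first piece 2, then v[2]=7)
v[5] = 13  (first piece 2, then v[3]=9)
v[6] = 17
v[7] = 17  (first piece 2, then v[5]=13)
v[8] = 25
v[9] = 24  (first piece 1, then v[8]=25)
v[10] = 29  (first piece 2, then v[8]=25)
v[11] = 31  (first piece 3, then v[8]=25)
One optimal plan: pieces 8 + 3 (1 cut) → $34 − $3 = $31.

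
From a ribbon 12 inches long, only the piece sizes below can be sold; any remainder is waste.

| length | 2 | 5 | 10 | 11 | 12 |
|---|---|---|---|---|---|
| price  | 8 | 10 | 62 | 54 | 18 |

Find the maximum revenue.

Consider every possible first cut. best[k] is the best of p[i]+best[k−i] over all sellable i≤k.
best[1] = 0
best[2] = 8
best[3] = 8
best[4] = 16  (first piece 2, then best[2]=8)
best[5] = max(8+8, 10+0) = 16
best[6] = max(8+16, 10+0) = 24
best[7] = max(8+16, 10+8) = 24
best[8] = max(8+24, 10+8) = 32
best[9] = max(8+24, 10+16) = 32
best[10] = max(8+32, 10+16, 62+0) = 62
best[11] = max(8+32, 10+24, 62+0, 54+0) = 62
best[12] = max(8+62, 10+24, 62+8, 54+0, 18+0) = 70
One optimal cutting: 10 + 2 → ¢70.

70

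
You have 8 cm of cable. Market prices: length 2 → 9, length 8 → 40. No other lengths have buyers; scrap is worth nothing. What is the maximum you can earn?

Consider every possible first cut. f[k] is the best of p[i]+f[k−i] over all sellable i≤k.
f[1] = 0
f[2] = 9
f[3] = 9
f[4] = 18  (first piece 2, then f[2]=9)
f[5] = 18
f[6] = 27  (first piece 2, then f[4]=18)
f[7] = 27
f[8] = max(9+27, 40+0) = 40
One optimal cutting: 8 → 40.

40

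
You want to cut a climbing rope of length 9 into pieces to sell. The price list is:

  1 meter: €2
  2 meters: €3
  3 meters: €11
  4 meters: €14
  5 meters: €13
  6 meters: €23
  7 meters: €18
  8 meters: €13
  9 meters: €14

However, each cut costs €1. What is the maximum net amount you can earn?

Let v[k] be the best obtainable value from length k. For each k, try every first piece i and keep the best of price[i] + v[k−i] minus the 1 cut fee when i<k.
v[1] = 2
v[2] = 3  (first piece 1, then v[1]=2)
v[3] = 11
v[4] = 14
v[5] = 15  (first piece 1, then v[4]=14)
v[6] = 23
v[7] = 24  (first piece 1, then v[6]=23)
v[8] = 27  (first piece 4, then v[4]=14)
v[9] = 33  (first piece 3, then v[6]=23)
One optimal plan: pieces 6 + 3 (1 cut) → €34 − €1 = €33.

33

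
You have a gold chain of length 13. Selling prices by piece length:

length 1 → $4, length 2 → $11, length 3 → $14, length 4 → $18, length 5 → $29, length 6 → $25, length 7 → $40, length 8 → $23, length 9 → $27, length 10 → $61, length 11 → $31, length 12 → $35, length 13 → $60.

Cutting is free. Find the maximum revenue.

Consider every possible first cut. r[k] is the best of p[i]+r[k−i] over all sellable i≤k.
r[1] = 4
r[2] = 11
r[3] = 15  (first piece 1, then r[2]=11)
r[4] = 22  (first piece 2, then r[2]=11)
r[5] = 29
r[6] = 33  (first piece 1, then r[5]=29)
r[7] = 40  (first piece 2, then r[5]=29)
r[8] = 44  (first piece 1, then r[7]=40)
r[9] = 51  (first piece 2, then r[7]=40)
r[10] = 61
r[11] = 65  (first piece 1, then r[10]=61)
r[12] = 72  (first piece 2, then r[10]=61)
r[13] = 76  (first piece 1, then r[12]=72)
One optimal cutting: 10 + 2 + 1 → $61 + $11 + $4 = $76.

76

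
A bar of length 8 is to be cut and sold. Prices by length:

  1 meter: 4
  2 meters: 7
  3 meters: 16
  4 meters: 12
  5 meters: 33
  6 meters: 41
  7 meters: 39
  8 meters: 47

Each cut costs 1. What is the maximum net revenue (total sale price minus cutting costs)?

48

Build r[k] bottom-up: r[k] = max over allowed piece i of (p[i] + r[k−i]) − 1 per cut.
r[1] = 4
r[2] = max(4+4-1, 7+0) = 7
r[3] = max(4+7-1, 7+4-1, 16+0) = 16
r[4] = max(4+16-1, 7+7-1, 16+4-1, 12+0) = 19
r[5] = max(4+19-1, 7+16-1, 16+7-1, 12+4-1, 33+0) = 33
r[6] = max(4+33-1, 7+19-1, 16+16-1, 12+7-1, 33+4-1, 41+0) = 41
r[7] = max(4+41-1, 7+33-1, 16+19-1, …, 41+4-1, 39+0) = 44
r[8] = max(4+44-1, 7+41-1, 16+33-1, …, 39+4-1, 47+0) = 48
One optimal plan: pieces 5 + 3 (1 cut) → 49 − 1 = 48.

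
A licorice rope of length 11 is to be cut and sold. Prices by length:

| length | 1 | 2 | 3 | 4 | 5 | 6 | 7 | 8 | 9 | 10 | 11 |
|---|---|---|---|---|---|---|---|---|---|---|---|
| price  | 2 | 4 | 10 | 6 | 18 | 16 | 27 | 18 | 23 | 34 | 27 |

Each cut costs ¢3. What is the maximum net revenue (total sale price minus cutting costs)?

33

Let net[k] be the best obtainable value from length k. For each k, try every first piece i and keep the best of price[i] + net[k−i] minus the 3 cut fee when i<k.
net[1] = 2
net[2] = max(2+2-3, 4+0) = 4
net[3] = max(2+4-3, 4+2-3, 10+0) = 10
net[4] = max(2+10-3, 4+4-3, 10+2-3, 6+0) = 9
net[5] = max(2+9-3, 4+10-3, 10+4-3, 6+2-3, 18+0) = 18
net[6] = max(2+18-3, 4+9-3, 10+10-3, 6+4-3, 18+2-3, 16+0) = 17
net[7] = max(2+17-3, 4+18-3, 10+9-3, …, 16+2-3, 27+0) = 27
net[8] = max(2+27-3, 4+17-3, 10+18-3, …, 27+2-3, 18+0) = 26
net[9] = max(2+26-3, 4+27-3, 10+17-3, …, 18+2-3, 23+0) = 28
net[10] = max(2+28-3, 4+26-3, 10+27-3, …, 23+2-3, 34+0) = 34
net[11] = max(2+34-3, 4+28-3, 10+26-3, …, 34+2-3, 27+0) = 33
One optimal plan: pieces 7 + 3 + 1 (2 cuts) → ¢39 − ¢6 = ¢33.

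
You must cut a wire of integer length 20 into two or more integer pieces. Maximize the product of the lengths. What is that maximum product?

Define g[k] = max over 1≤i<k of i · max(k−i, g[k−i]); the inner max lets the remainder stay uncut if that's better.
Small cases: g[2]=1, g[3]=2, g[4]=4, g[5]=6, g[6]=9, g[7]=12, g[8]=18, g[9]=27, g[10]=36, g[11]=54, g[12]=81, g[13]=108, g[14]=162, g[15]=243.
g[16] = 2×max(14,162) = 2×162 = 324
g[17] = 2×max(15,243) = 2×243 = 486
g[18] = 3×max(15,243) = 3×243 = 729
g[19] = 2×max(17,486) = 2×486 = 972
g[20] = 2×max(18,729) = 2×729 = 1458
One optimal split: 3 + 3 + 3 + 3 + 3 + 3 + 2; product 3×3×3×3×3×3×2 = 1458.

1458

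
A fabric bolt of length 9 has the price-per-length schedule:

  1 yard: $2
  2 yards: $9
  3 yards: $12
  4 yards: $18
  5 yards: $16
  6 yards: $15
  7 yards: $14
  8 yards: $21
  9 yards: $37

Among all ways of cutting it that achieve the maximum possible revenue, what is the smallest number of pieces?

Build r[k] bottom-up: r[k] = max over allowed piece i of (p[i] + r[k−i]).
r[1] = 2
r[2] = 9
r[3] = 12
r[4] = 18  (first piece 2, then r[2]=9)
r[5] = 21  (first piece 2, then r[3]=12)
r[6] = 27  (first piece 2, then r[4]=18)
r[7] = 30  (first piece 2, then r[5]=21)
r[8] = 36  (first piece 2, then r[6]=27)
r[9] = 39  (first piece 2, then r[7]=30)
Maximum revenue is $39.
Now minimize piece count subject to staying optimal: for each k, pieces[k] = 1 + min over i with p[i]+r[k−i]=r[k] of pieces[k−i].
pieces[6] = 2
pieces[7] = 2
pieces[8] = 2
pieces[9] = 3

3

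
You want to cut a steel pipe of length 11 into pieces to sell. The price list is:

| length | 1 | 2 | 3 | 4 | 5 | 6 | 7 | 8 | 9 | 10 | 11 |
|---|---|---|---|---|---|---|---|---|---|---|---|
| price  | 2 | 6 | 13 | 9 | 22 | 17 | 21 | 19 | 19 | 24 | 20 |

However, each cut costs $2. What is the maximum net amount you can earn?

Let net[k] be the best obtainable value from length k. For each k, try every first piece i and keep the best of price[i] + net[k−i] minus the 2 cut fee when i<k.
net[1] = 2
net[2] = max(2+2-2, 6+0) = 6
net[3] = max(2+6-2, 6+2-2, 13+0) = 13
net[4] = max(2+13-2, 6+6-2, 13+2-2, 9+0) = 13
net[5] = max(2+13-2, 6+13-2, 13+6-2, 9+2-2, 22+0) = 22
net[6] = max(2+22-2, 6+13-2, 13+13-2, 9+6-2, 22+2-2, 17+0) = 24
net[7] = max(2+24-2, 6+22-2, 13+13-2, …, 17+2-2, 21+0) = 26
net[8] = max(2+26-2, 6+24-2, 13+22-2, …, 21+2-2, 19+0) = 33
net[9] = max(2+33-2, 6+26-2, 13+24-2, …, 19+2-2, 19+0) = 35
net[10] = max(2+35-2, 6+33-2, 13+26-2, …, 19+2-2, 24+0) = 42
net[11] = max(2+42-2, 6+35-2, 13+33-2, …, 24+2-2, 20+0) = 44
One optimal plan: pieces 5 + 3 + 3 (2 cuts) → $48 − $4 = $44.

44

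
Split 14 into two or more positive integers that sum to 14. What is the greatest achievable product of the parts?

162

Let m[k] be the best product for length k (with at least one cut). For each first piece i, the rest contributes max(k−i, m[k−i]).
m[2] = 1·max(1,0) = 1·1 = 1
m[3] = 1·max(2,1) = 1·2 = 2
m[4] = 2·max(2,1) = 2·2 = 4
m[5] = 2·max(3,2) = 2·3 = 6
m[6] = 3·max(3,2) = 3·3 = 9
m[7] = 2·max(5,6) = 2·6 = 12
m[8] = 2·max(6,9) = 2·9 = 18
m[9] = 3·max(6,9) = 3·9 = 27
m[10] = 2·max(8,18) = 2·18 = 36
m[11] = 2·max(9,27) = 2·27 = 54
m[12] = 3·max(9,27) = 3·27 = 81
m[13] = 2·max(11,54) = 2·54 = 108
m[14] = 2·max(12,81) = 2·81 = 162
One optimal split: 3 + 3 + 3 + 3 + 2; product 3·3·3·3·2 = 162.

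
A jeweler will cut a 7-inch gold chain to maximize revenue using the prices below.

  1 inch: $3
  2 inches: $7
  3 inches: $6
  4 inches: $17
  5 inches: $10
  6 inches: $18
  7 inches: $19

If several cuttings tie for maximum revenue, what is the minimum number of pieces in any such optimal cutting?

3

Build r[k] bottom-up: r[k] = max over allowed piece i of (p[i] + r[k−i]).
r[1] = 3
r[2] = max(3+3, 7+0) = 7
r[3] = max(3+7, 7+3, 6+0) = 10
r[4] = max(3+10, 7+7, 6+3, 17+0) = 17
r[5] = max(3+17, 7+10, 6+7, 17+3, 10+0) = 20
r[6] = max(3+20, 7+17, 6+10, 17+7, 10+3, 18+0) = 24
r[7] = max(3+24, 7+20, 6+17, …, 18+3, 19+0) = 27
Maximum revenue is $27.
Now minimize piece count subject to staying optimal: for each k, pieces[k] = 1 + min over i with p[i]+r[k−i]=r[k] of pieces[k−i].
pieces[4] = 1
pieces[5] = 2
pieces[6] = 2
pieces[7] = 3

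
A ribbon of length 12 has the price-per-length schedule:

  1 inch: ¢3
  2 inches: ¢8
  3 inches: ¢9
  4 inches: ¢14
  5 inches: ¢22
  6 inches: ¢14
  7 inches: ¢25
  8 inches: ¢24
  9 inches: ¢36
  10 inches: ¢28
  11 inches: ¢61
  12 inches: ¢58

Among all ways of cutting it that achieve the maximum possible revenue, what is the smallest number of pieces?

2

Build r[k] bottom-up: r[k] = max over allowed piece i of (p[i] + r[k−i]).
r[1] = 3
r[2] = max(3+3, 8+0) = 8
r[3] = max(3+8, 8+3, 9+0) = 11
r[4] = max(3+11, 8+8, 9+3, 14+0) = 16
r[5] = max(3+16, 8+11, 9+8, 14+3, 22+0) = 22
r[6] = max(3+22, 8+16, 9+11, 14+8, 22+3, 14+0) = 25
r[7] = max(3+25, 8+22, 9+16, …, 14+3, 25+0) = 30
r[8] = max(3+30, 8+25, 9+22, …, 25+3, 24+0) = 33
r[9] = max(3+33, 8+30, 9+25, …, 24+3, 36+0) = 38
r[10] = max(3+38, 8+33, 9+30, …, 36+3, 28+0) = 44
r[11] = max(3+44, 8+38, 9+33, …, 28+3, 61+0) = 61
r[12] = max(3+61, 8+44, 9+38, …, 61+3, 58+0) = 64
Maximum revenue is ¢64.
Now minimize piece count subject to staying optimal: for each k, pieces[k] = 1 + min over i with p[i]+r[k−i]=r[k] of pieces[k−i].
pieces[9] = 3
pieces[10] = 2
pieces[11] = 1
pieces[12] = 2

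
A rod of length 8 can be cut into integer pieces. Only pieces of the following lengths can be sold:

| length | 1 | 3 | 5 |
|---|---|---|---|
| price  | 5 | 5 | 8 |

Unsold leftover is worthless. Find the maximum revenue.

40

Build r[k] bottom-up: r[k] = max over allowed piece i of (p[i] + r[k−i]).
r[1] = 5
r[2] = 10  (first piece 1, then r[1]=5)
r[3] = max(5+10, 5+0) = 15
r[4] = max(5+15, 5+5) = 20
r[5] = max(5+20, 5+10, 8+0) = 25
r[6] = max(5+25, 5+15, 8+5) = 30
r[7] = max(5+30, 5+20, 8+10) = 35
r[8] = max(5+35, 5+25, 8+15) = 40
One optimal cutting: 1 + 1 + 1 + 1 + 1 + 1 + 1 + 1 → 40.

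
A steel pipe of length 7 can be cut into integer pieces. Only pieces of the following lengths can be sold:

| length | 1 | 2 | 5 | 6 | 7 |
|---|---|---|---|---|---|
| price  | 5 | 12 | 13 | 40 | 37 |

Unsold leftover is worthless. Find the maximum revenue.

45

Build f[k] bottom-up: f[k] = max over allowed piece i of (p[i] + f[k−i]).
f[1] = 5
f[2] = max(5+5, 12+0) = 12
f[3] = max(5+12, 12+5) = 17
f[4] = max(5+17, 12+12) = 24
f[5] = max(5+24, 12+17, 13+0) = 29
f[6] = max(5+29, 12+24, 13+5, 40+0) = 40
f[7] = max(5+40, 12+29, 13+12, 40+5, 37+0) = 45
One optimal cutting: 6 + 1 → $45.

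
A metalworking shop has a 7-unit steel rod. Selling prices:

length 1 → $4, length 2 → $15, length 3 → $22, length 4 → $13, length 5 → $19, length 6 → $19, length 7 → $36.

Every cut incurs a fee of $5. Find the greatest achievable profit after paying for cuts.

42

Let net[k] be the best obtainable value from length k. For each k, try every first piece i and keep the best of price[i] + net[k−i] minus the 5 cut fee when i<k.
net[1] = 4
net[2] = 15
net[3] = 22
net[4] = 25  (first piece 2, then net[2]=15)
net[5] = 32  (first piece 2, then net[3]=22)
net[6] = 39  (first piece 3, then net[3]=22)
net[7] = 42  (first piece 2, then net[5]=32)
One optimal plan: pieces 3 + 2 + 2 (2 cuts) → $52 − $10 = $42.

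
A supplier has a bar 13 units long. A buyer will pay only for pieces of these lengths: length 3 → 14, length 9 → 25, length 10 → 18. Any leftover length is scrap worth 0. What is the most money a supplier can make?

Build r[k] bottom-up: r[k] = max over allowed piece i of (p[i] + r[k−i]).
r[1] = 0
r[2] = 0
r[3] = 14
r[4] = 14
r[5] = 14
r[6] = 28  (first piece 3, then r[3]=14)
r[7] = 28
r[8] = 28
r[9] = max(14+28, 25+0) = 42
r[10] = max(14+28, 25+0, 18+0) = 42
r[11] = max(14+28, 25+0, 18+0) = 42
r[12] = max(14+42, 25+14, 18+0) = 56
r[13] = max(14+42, 25+14, 18+14) = 56
One optimal cutting: pieces 3 + 3 + 3 + 3 with 1 unit of scrap → 56.

56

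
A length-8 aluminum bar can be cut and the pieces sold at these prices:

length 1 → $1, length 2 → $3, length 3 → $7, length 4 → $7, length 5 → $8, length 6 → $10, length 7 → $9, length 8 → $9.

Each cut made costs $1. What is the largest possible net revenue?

Let r[k] be the best obtainable value from length k. For each k, try every first piece i and keep the best of price[i] + r[k−i] minus the 1 cut fee when i<k.
r[1] = 1
r[2] = 3
r[3] = 7
r[4] = 7  (first piece 1, then r[3]=7)
r[5] = 9  (first piece 2, then r[3]=7)
r[6] = 13  (first piece 3, then r[3]=7)
r[7] = 13  (first piece 1, then r[6]=13)
r[8] = 15  (first piece 2, then r[6]=13)
One optimal plan: pieces 3 + 3 + 2 (2 cuts) → $17 − $2 = $15.

15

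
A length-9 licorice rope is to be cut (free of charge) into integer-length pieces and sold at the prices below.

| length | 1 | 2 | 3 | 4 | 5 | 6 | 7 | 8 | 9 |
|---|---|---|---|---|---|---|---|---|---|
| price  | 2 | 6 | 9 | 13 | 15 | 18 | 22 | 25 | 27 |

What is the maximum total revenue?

28

Build best[k] bottom-up: best[k] = max over allowed piece i of (p[i] + best[k−i]).
best[1] = 2
best[2] = max(2+2, 6+0) = 6
best[3] = max(2+6, 6+2, 9+0) = 9
best[4] = max(2+9, 6+6, 9+2, 13+0) = 13
best[5] = max(2+13, 6+9, 9+6, 13+2, 15+0) = 15
best[6] = max(2+15, 6+13, 9+9, 13+6, 15+2, 18+0) = 19
best[7] = max(2+19, 6+15, 9+13, …, 18+2, 22+0) = 22
best[8] = max(2+22, 6+19, 9+15, …, 22+2, 25+0) = 26
best[9] = max(2+26, 6+22, 9+19, …, 25+2, 27+0) = 28
One optimal cutting: 4 + 4 + 1 → ¢13 + ¢13 + ¢2 = ¢28.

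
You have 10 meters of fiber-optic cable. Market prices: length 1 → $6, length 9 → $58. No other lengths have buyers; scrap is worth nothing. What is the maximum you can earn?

64

Consider every possible first cut. f[k] is the best of p[i]+f[k−i] over all sellable i≤k.
f[1] = 6
f[2] = 12  (first piece 1, then f[1]=6)
f[3] = 18  (first piece 1, then f[2]=12)
f[4] = 24  (first piece 1, then f[3]=18)
f[5] = 30  (first piece 1, then f[4]=24)
f[6] = 36  (first piece 1, then f[5]=30)
f[7] = 42  (first piece 1, then f[6]=36)
f[8] = 48  (first piece 1, then f[7]=42)
f[9] = max(6+48, 58+0) = 58
f[10] = max(6+58, 58+6) = 64
One optimal cutting: 9 + 1 → $64.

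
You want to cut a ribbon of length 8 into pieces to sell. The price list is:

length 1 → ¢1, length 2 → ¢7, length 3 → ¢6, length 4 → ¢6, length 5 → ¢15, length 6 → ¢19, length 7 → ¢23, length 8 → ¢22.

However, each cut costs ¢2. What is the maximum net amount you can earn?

Consider every possible first cut. r[k] is the best of p[i]+r[k−i] over all sellable i≤k, charging 2 whenever i<k.
r[1] = 1
r[2] = max(1+1-2, 7+0) = 7
r[3] = max(1+7-2, 7+1-2, 6+0) = 6
r[4] = max(1+6-2, 7+7-2, 6+1-2, 6+0) = 12
r[5] = max(1+12-2, 7+6-2, 6+7-2, 6+1-2, 15+0) = 15
r[6] = max(1+15-2, 7+12-2, 6+6-2, 6+7-2, 15+1-2, 19+0) = 19
r[7] = max(1+19-2, 7+15-2, 6+12-2, …, 19+1-2, 23+0) = 23
r[8] = max(1+23-2, 7+19-2, 6+15-2, …, 23+1-2, 22+0) = 24
One optimal plan: pieces 6 + 2 (1 cut) → ¢26 − ¢2 = ¢24.

24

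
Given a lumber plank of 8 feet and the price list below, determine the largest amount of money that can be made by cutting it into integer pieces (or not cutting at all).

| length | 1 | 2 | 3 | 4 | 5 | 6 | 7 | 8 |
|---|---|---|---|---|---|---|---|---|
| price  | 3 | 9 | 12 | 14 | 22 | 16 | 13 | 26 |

Consider every possible first cut. r[k] is the best of p[i]+r[k−i] over all sellable i≤k.
r[1] = 3
r[2] = max(3+3, 9+0) = 9
r[3] = max(3+9, 9+3, 12+0) = 12
r[4] = max(3+12, 9+9, 12+3, 14+0) = 18
r[5] = max(3+18, 9+12, 12+9, 14+3, 22+0) = 22
r[6] = max(3+22, 9+18, 12+12, 14+9, 22+3, 16+0) = 27
r[7] = max(3+27, 9+22, 12+18, …, 16+3, 13+0) = 31
r[8] = max(3+31, 9+27, 12+22, …, 13+3, 26+0) = 36
One optimal cutting: 2 + 2 + 2 + 2 → $9 + $9 + $9 + $9 = $36.

36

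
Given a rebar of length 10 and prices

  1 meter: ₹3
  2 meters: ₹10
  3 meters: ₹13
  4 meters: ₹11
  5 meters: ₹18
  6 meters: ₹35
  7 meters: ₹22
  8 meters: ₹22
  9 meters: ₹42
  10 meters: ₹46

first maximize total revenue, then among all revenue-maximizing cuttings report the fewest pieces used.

3

Consider every possible first cut. r[k] is the best of p[i]+r[k−i] over all sellable i≤k.
r[1] = 3
r[2] = 10
r[3] = 13  (first piece 1, then r[2]=10)
r[4] = 20  (first piece 2, then r[2]=10)
r[5] = 23  (first piece 1, then r[4]=20)
r[6] = 35
r[7] = 38  (first piece 1, then r[6]=35)
r[8] = 45  (first piece 2, then r[6]=35)
r[9] = 48  (first piece 1, then r[8]=45)
r[10] = 55  (first piece 2, then r[8]=45)
Maximum revenue is ₹55.
Now minimize piece count subject to staying optimal: for each k, pieces[k] = 1 + min over i with p[i]+r[k−i]=r[k] of pieces[k−i].
pieces[7] = 2
pieces[8] = 2
pieces[9] = 2
pieces[10] = 3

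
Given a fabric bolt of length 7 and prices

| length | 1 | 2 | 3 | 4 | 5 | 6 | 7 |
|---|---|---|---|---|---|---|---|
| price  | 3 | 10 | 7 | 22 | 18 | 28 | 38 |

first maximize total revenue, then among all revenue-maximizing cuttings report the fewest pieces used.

1

Let r[k] be the best obtainable value from length k. For each k, try every first piece i and keep the best of price[i] + r[k−i].
r[1] = 3
r[2] = 10
r[3] = 13  (first piece 1, then r[2]=10)
r[4] = 22
r[5] = 25  (first piece 1, then r[4]=22)
r[6] = 32  (first piece 2, then r[4]=22)
r[7] = 38
Maximum revenue is $38.
Now minimize piece count subject to staying optimal: for each k, pieces[k] = 1 + min over i with p[i]+r[k−i]=r[k] of pieces[k−i].
pieces[4] = 1
pieces[5] = 2
pieces[6] = 2
pieces[7] = 1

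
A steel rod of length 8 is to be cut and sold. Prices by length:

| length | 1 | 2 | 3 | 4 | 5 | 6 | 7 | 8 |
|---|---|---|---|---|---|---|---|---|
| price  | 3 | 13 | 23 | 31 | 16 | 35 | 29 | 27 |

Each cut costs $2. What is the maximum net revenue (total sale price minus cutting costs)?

Build v[k] bottom-up: v[k] = max over allowed piece i of (p[i] + v[k−i]) − 2 per cut.
v[1] = 3
v[2] = max(3+3-2, 13+0) = 13
v[3] = max(3+13-2, 13+3-2, 23+0) = 23
v[4] = max(3+23-2, 13+13-2, 23+3-2, 31+0) = 31
v[5] = max(3+31-2, 13+23-2, 23+13-2, 31+3-2, 16+0) = 34
v[6] = max(3+34-2, 13+31-2, 23+23-2, 31+13-2, 16+3-2, 35+0) = 44
v[7] = max(3+44-2, 13+34-2, 23+31-2, …, 35+3-2, 29+0) = 52
v[8] = max(3+52-2, 13+44-2, 23+34-2, …, 29+3-2, 27+0) = 60
One optimal plan: pieces 4 + 4 (1 cut) → $62 − $2 = $60.

60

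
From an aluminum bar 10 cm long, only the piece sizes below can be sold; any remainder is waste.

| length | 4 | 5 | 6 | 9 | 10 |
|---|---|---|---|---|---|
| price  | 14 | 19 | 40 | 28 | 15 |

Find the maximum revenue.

54

Build f[k] bottom-up: f[k] = max over allowed piece i of (p[i] + f[k−i]).
f[1] = 0
f[2] = 0
f[3] = 0
f[4] = 14
f[5] = max(14+0, 19+0) = 19
f[6] = max(14+0, 19+0, 40+0) = 40
f[7] = max(14+0, 19+0, 40+0) = 40
f[8] = max(14+14, 19+0, 40+0) = 40
f[9] = max(14+19, 19+14, 40+0, 28+0) = 40
f[10] = max(14+40, 19+19, 40+14, 28+0, 15+0) = 54
One optimal cutting: 6 + 4 → $54.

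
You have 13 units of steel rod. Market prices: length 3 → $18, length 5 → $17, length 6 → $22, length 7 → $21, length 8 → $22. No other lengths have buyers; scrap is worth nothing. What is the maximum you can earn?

72

Consider every possible first cut. f[k] is the best of p[i]+f[k−i] over all sellable i≤k.
f[1] = 0
f[2] = 0
f[3] = 18
f[4] = 18
f[5] = 18
f[6] = 36  (first piece 3, then f[3]=18)
f[7] = 36
f[8] = 36
f[9] = 54  (first piece 3, then f[6]=36)
f[10] = 54
f[11] = 54
f[12] = 72  (first piece 3, then f[9]=54)
f[13] = 72
One optimal cutting: pieces 3 + 3 + 3 + 3 with 1 unit of scrap → $72.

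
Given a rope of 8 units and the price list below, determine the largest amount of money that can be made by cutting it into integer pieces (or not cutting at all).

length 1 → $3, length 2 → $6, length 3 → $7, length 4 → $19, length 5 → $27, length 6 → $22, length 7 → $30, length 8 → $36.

38

Let best[k] be the best obtainable value from length k. For each k, try every first piece i and keep the best of price[i] + best[k−i].
best[1] = 3
best[2] = 6  (first piece 1, then best[1]=3)
best[3] = 9  (first piece 1, then best[2]=6)
best[4] = 19
best[5] = 27
best[6] = 30  (first piece 1, then best[5]=27)
best[7] = 33  (first piece 1, then best[6]=30)
best[8] = 38  (first piece 4, then best[4]=19)
One optimal cutting: 4 + 4 → $19 + $19 = $38.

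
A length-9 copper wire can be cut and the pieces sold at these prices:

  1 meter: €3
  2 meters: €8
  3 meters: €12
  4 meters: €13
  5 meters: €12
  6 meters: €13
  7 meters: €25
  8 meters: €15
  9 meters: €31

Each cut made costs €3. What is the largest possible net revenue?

Consider every possible first cut. v[k] is the best of p[i]+v[k−i] over all sellable i≤k, charging 3 whenever i<k.
v[1] = 3
v[2] = 8
v[3] = 12
v[4] = 13  (first piece 2, then v[2]=8)
v[5] = 17  (first piece 2, then v[3]=12)
v[6] = 21  (first piece 3, then v[3]=12)
v[7] = 25
v[8] = 26  (first piece 2, then v[6]=21)
v[9] = 31
Best is to make no cuts and sell whole for €31.

31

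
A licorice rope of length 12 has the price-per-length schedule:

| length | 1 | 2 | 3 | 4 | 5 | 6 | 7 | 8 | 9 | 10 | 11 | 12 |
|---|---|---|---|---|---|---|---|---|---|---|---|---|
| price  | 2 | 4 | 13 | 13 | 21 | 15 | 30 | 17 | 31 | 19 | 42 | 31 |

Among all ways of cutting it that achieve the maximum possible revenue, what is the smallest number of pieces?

4

Consider every possible first cut. r[k] is the best of p[i]+r[k−i] over all sellable i≤k.
r[1] = 2
r[2] = 4  (first piece 1, then r[1]=2)
r[3] = 13
r[4] = 15  (first piece 1, then r[3]=13)
r[5] = 21
r[6] = 26  (first piece 3, then r[3]=13)
r[7] = 30
r[8] = 34  (first piece 3, then r[5]=21)
r[9] = 39  (first piece 3, then r[6]=26)
r[10] = 43  (first piece 3, then r[7]=30)
r[11] = 47  (first piece 3, then r[8]=34)
r[12] = 52  (first piece 3, then r[9]=39)
Maximum revenue is ¢52.
Now minimize piece count subject to staying optimal: for each k, pieces[k] = 1 + min over i with p[i]+r[k−i]=r[k] of pieces[k−i].
pieces[9] = 3
pieces[10] = 2
pieces[11] = 3
pieces[12] = 4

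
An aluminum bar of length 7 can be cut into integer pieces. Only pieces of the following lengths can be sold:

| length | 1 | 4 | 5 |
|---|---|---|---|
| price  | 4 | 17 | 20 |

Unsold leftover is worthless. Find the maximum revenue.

Consider every possible first cut. best[k] is the best of p[i]+best[k−i] over all sellable i≤k.
best[1] = 4
best[2] = 8  (first piece 1, then best[1]=4)
best[3] = 12  (first piece 1, then best[2]=8)
best[4] = max(4+12, 17+0) = 17
best[5] = max(4+17, 17+4, 20+0) = 21
best[6] = max(4+21, 17+8, 20+4) = 25
best[7] = max(4+25, 17+12, 20+8) = 29
One optimal cutting: 4 + 1 + 1 + 1 → $29.

29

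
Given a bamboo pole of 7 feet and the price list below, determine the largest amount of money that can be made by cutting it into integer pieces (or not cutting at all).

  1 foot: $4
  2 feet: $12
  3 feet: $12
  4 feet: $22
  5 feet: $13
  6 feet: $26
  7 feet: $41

Consider every possible first cut. v[k] is the best of p[i]+v[k−i] over all sellable i≤k.
v[1] = 4
v[2] = max(4+4, 12+0) = 12
v[3] = max(4+12, 12+4, 12+0) = 16
v[4] = max(4+16, 12+12, 12+4, 22+0) = 24
v[5] = max(4+24, 12+16, 12+12, 22+4, 13+0) = 28
v[6] = max(4+28, 12+24, 12+16, 22+12, 13+4, 26+0) = 36
v[7] = max(4+36, 12+28, 12+24, …, 26+4, 41+0) = 41
Best is to sell the whole 7-foot piece uncut for $41.

41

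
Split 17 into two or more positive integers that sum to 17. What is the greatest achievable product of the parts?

486

Fill g[k] for k=2..17: at each k try every first piece i and multiply by the better of (k−i) uncut or g[k−i].
g[2] = 1*max(1,0) = 1*1 = 1
g[3] = 1*max(2,1) = 1*2 = 2
g[4] = 2*max(2,1) = 2*2 = 4
g[5] = 2*max(3,2) = 2*3 = 6
g[6] = 3*max(3,2) = 3*3 = 9
g[7] = 2*max(5,6) = 2*6 = 12
g[8] = 2*max(6,9) = 2*9 = 18
g[9] = 3*max(6,9) = 3*9 = 27
g[10] = 2*max(8,18) = 2*18 = 36
g[11] = 2*max(9,27) = 2*27 = 54
g[12] = 3*max(9,27) = 3*27 = 81
g[13] = 2*max(11,54) = 2*54 = 108
g[14] = 2*max(12,81) = 2*81 = 162
g[15] = 3*max(12,81) = 3*81 = 243
g[16] = 2*max(14,162) = 2*162 = 324
g[17] = 2*max(15,243) = 2*243 = 486
One optimal split: 3 + 3 + 3 + 3 + 3 + 2; product 3*3*3*3*3*2 = 486.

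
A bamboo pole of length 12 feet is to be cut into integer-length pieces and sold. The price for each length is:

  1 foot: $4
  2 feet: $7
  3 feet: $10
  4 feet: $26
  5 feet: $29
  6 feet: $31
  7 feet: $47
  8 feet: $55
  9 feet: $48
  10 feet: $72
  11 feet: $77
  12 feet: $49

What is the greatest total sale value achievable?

81

Let v[k] be the best obtainable value from length k. For each k, try every first piece i and keep the best of price[i] + v[k−i].
v[1] = 4
v[2] = 8  (first piece 1, then v[1]=4)
v[3] = 12  (first piece 1, then v[2]=8)
v[4] = 26
v[5] = 30  (first piece 1, then v[4]=26)
v[6] = 34  (first piece 1, then v[5]=30)
v[7] = 47
v[8] = 55
v[9] = 59  (first piece 1, then v[8]=55)
v[10] = 72
v[11] = 77
v[12] = 81  (first piece 1, then v[11]=77)
One optimal cutting: 11 + 1 → $77 + $4 = $81.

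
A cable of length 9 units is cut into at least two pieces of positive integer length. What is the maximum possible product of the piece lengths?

Fill prod[k] for k=2..9: at each k try every first piece i and multiply by the better of (k−i) uncut or prod[k−i].
Small cases: prod[2]=1, prod[3]=2, prod[4]=4.
prod[5] = 2·max(3,2) = 2·3 = 6
prod[6] = 3·max(3,2) = 3·3 = 9
prod[7] = 2·max(5,6) = 2·6 = 12
prod[8] = 2·max(6,9) = 2·9 = 18
prod[9] = 3·max(6,9) = 3·9 = 27
One optimal split: 3 + 3 + 3; product 3·3·3 = 27.

27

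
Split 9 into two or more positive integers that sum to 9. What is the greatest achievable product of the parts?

27

Define g[k] = max over 1≤i<k of i · max(k−i, g[k−i]); the inner max lets the remainder stay uncut if that's better.
Small cases: g[2]=1.
g[3] = max(1×2, 2×1) = 2
g[4] = max(1×3, 2×2, 3×1) = 4
g[5] = max(1×4, 2×3, 3×2, 4×1) = 6
g[6] = max(1×6, 2×4, 3×3, 4×2, 5×1) = 9
g[7] = max(1×9, 2×6, 3×4, 4×3, 5×2, 6×1) = 12
g[8] = max(1×12, 2×9, 3×6, …, 6×2, 7×1) = 18
g[9] = max(1×18, 2×12, 3×9, …, 7×2, 8×1) = 27
One optimal split: 3 + 3 + 3; product 3×3×3 = 27.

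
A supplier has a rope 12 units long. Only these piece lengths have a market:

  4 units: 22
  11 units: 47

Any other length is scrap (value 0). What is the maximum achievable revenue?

Build best[k] bottom-up: best[k] = max over allowed piece i of (p[i] + best[k−i]).
best[1] = 0
best[2] = 0
best[3] = 0
best[4] = 22
best[5] = 22
best[6] = 22
best[7] = 22
best[8] = 44  (first piece 4, then best[4]=22)
best[9] = 44
best[10] = 44
best[11] = max(22+22, 47+0) = 47
best[12] = max(22+44, 47+0) = 66
One optimal cutting: 4 + 4 + 4 → 66.

66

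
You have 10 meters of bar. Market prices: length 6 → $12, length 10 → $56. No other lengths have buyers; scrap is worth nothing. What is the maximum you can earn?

Consider every possible first cut. f[k] is the best of p[i]+f[k−i] over all sellable i≤k.
f[1] = 0
f[2] = 0
f[3] = 0
f[4] = 0
f[5] = 0
f[6] = 12
f[7] = 12
f[8] = 12
f[9] = 12
f[10] = 56
One optimal cutting: 10 → $56.

56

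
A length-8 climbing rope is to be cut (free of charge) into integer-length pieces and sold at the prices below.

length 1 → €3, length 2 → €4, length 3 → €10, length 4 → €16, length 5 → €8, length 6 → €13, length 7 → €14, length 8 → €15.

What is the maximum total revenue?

Consider every possible first cut. r[k] is the best of p[i]+r[k−i] over all sellable i≤k.
r[1] = 3
r[2] = max(3+3, 4+0) = 6
r[3] = max(3+6, 4+3, 10+0) = 10
r[4] = max(3+10, 4+6, 10+3, 16+0) = 16
r[5] = max(3+16, 4+10, 10+6, 16+3, 8+0) = 19
r[6] = max(3+19, 4+16, 10+10, 16+6, 8+3, 13+0) = 22
r[7] = max(3+22, 4+19, 10+16, …, 13+3, 14+0) = 26
r[8] = max(3+26, 4+22, 10+19, …, 14+3, 15+0) = 32
One optimal cutting: 4 + 4 → €16 + €16 = €32.

32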